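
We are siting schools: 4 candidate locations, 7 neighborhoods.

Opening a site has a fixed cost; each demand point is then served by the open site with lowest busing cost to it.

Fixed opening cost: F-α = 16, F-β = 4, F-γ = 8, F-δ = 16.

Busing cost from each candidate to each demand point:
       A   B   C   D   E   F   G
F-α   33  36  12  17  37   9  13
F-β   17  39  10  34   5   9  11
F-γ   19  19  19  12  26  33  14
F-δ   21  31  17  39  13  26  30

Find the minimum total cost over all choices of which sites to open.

Open {F-β, F-γ}: assign each demand point to its cheapest open site.
  A→F-β 17, B→F-γ 19, C→F-β 10, D→F-γ 12, E→F-β 5, F→F-β 9, G→F-β 11
  busing cost 83, fixed 12 → total 95.
Compare {F-α, F-β, F-γ}: busing cost 83 + fixed 28 = 111.
Compare {F-β, F-γ, F-δ}: busing cost 83 + fixed 28 = 111.
Compare {F-α, F-β}: busing cost 105 + fixed 20 = 125.
All other subsets cost ≥ 111. Minimum total cost: 95.

95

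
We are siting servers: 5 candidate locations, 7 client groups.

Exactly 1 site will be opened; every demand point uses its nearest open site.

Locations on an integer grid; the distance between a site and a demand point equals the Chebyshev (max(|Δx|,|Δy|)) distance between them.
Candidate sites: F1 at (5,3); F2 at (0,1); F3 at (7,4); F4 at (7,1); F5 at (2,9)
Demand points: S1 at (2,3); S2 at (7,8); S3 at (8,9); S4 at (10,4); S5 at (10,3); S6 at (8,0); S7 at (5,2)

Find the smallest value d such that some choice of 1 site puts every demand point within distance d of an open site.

Open {F3}.
  Farthest demand point is S1 at distance 5 (to F3); all others are ≤ 5.
With {F1} the worst case is 6.
With {F4} the worst case is 8.
No size-1 selection achieves below 5.

5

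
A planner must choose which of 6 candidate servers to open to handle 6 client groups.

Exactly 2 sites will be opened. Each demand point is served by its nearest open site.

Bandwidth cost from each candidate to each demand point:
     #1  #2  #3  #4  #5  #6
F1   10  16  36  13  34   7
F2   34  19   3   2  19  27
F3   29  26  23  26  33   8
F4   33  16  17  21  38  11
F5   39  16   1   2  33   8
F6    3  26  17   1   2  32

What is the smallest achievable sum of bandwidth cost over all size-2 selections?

31

Open {F5, F6}.
  #1→F6 3, #2→F5 16, #3→F5 1, #4→F6 1, #5→F6 2, #6→F5 8  ⇒ total 31.
Compare {F1, F6}: total 46.
Compare {F4, F6}: total 50.
No size-2 selection does better; minimum is 31.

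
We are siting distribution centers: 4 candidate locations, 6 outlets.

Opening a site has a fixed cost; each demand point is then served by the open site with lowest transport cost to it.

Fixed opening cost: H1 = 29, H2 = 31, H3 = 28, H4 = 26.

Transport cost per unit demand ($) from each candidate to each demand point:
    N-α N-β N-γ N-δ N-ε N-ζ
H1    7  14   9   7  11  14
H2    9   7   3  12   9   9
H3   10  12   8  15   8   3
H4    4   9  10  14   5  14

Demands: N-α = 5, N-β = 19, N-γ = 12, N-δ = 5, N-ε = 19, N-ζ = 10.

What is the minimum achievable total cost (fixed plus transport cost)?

459

Open {H2, H3, H4}: assign each demand point to its cheapest open site.
  N-α→H4 5×4=20, N-β→H2 19×7=133, N-γ→H2 12×3=36, N-δ→H2 5×12=60, N-ε→H4 19×5=95, N-ζ→H3 10×3=30
  transport cost 374, fixed 85 → total 459.
Compare {H1, H2, H3, H4}: transport cost 349 + fixed 114 = 463.
Compare {H2, H4}: transport cost 434 + fixed 57 = 491.
Compare {H1, H2, H4}: transport cost 409 + fixed 86 = 495.
All other subsets cost ≥ 463. Minimum total cost: 459.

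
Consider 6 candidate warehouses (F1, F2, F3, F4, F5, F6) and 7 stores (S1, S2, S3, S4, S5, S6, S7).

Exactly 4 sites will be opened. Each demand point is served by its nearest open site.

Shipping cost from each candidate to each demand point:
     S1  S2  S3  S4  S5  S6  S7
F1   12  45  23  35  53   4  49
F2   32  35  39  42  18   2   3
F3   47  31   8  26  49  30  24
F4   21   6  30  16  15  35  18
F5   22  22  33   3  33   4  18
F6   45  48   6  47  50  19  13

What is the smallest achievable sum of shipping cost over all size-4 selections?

Open {F2, F4, F5, F6}.
  S1→F4 21, S2→F4 6, S3→F6 6, S4→F5 3, S5→F4 15, S6→F2 2, S7→F2 3  ⇒ total 56.
Compare {F2, F3, F4, F5}: total 58.
Compare {F1, F4, F5, F6}: total 59.
No size-4 selection does better; minimum is 56.

56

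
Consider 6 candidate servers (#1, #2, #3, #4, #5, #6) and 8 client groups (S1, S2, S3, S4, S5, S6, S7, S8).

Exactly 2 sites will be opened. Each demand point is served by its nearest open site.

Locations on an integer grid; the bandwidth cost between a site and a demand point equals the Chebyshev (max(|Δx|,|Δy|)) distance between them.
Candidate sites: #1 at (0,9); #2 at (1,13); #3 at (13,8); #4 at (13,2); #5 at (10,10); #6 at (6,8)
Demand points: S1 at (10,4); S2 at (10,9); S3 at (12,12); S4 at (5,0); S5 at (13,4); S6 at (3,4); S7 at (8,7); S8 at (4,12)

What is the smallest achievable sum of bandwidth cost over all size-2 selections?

31

Open {#5, #6}.
  S1→#6 4, S2→#5 1, S3→#5 2, S4→#6 8, S5→#5 6, S6→#6 4, S7→#6 2, S8→#6 4  ⇒ total 31.
Compare {#4, #5}: total 32.
Compare {#3, #6}: total 33.
No size-2 selection does better; minimum is 31.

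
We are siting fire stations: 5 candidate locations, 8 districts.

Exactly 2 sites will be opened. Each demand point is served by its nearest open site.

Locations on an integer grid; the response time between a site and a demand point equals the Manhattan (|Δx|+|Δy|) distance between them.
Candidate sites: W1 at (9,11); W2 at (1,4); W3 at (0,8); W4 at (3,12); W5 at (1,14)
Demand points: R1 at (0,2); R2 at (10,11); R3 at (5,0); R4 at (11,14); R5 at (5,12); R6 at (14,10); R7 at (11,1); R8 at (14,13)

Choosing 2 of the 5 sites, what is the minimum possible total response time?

Open {W1, W2}.
  R1→W2 3, R2→W1 1, R3→W2 8, R4→W1 5, R5→W1 5, R6→W1 6, R7→W1 12, R8→W1 7  ⇒ total 47.
Compare {W1, W3}: total 55.
Compare {W1, W4}: total 60.
No size-2 selection does better; minimum is 47.

47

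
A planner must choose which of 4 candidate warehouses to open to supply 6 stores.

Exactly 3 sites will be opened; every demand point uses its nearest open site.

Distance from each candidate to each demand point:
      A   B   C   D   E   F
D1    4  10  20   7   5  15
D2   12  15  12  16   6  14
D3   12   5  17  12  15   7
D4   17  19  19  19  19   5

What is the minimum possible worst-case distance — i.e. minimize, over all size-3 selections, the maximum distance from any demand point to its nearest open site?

Open {D1, D2, D3}.
  Farthest demand point is C at distance 12 (to D2); all others are ≤ 12.
With {D1, D2, D4} the worst case is 12.
With {D2, D3, D4} the worst case is 12.
No size-3 selection achieves below 12.

12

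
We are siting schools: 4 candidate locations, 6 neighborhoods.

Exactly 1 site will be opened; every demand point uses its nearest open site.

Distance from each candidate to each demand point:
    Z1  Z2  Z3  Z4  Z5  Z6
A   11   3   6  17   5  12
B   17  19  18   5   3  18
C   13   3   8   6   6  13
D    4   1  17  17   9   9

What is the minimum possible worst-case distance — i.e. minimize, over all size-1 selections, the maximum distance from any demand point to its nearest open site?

13

Open {C}.
  Farthest demand point is Z1 at distance 13 (to C); all others are ≤ 13.
With {A} the worst case is 17.
With {D} the worst case is 17.
No size-1 selection achieves below 13.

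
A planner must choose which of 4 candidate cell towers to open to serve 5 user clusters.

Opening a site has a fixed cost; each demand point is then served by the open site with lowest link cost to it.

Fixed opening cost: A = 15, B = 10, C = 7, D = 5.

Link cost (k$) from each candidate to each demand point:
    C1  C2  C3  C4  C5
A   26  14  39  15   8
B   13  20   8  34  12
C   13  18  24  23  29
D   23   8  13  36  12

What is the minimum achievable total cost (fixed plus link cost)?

Open {C, D}: assign each demand point to its cheapest open site.
  C1→C 13, C2→D 8, C3→D 13, C4→C 23, C5→D 12
  link cost 69, fixed 12 → total 81.
Compare {A, B, D}: link cost 52 + fixed 30 = 82.
Compare {A, B}: link cost 58 + fixed 25 = 83.
Compare {A, C, D}: link cost 57 + fixed 27 = 84.
All other subsets cost ≥ 82. Minimum total cost: 81.

81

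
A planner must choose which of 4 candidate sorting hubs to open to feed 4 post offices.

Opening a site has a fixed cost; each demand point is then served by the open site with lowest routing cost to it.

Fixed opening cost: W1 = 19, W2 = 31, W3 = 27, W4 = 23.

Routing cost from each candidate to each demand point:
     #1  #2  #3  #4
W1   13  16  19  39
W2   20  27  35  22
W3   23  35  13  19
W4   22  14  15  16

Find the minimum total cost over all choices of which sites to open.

90

Open {W4}: assign each demand point to its cheapest open site.
  #1→W4 22, #2→W4 14, #3→W4 15, #4→W4 16
  routing cost 67, fixed 23 → total 90.
Compare {W1, W4}: routing cost 58 + fixed 42 = 100.
Compare {W1}: routing cost 87 + fixed 19 = 106.
Compare {W1, W3}: routing cost 61 + fixed 46 = 107.
All other subsets cost ≥ 100. Minimum total cost: 90.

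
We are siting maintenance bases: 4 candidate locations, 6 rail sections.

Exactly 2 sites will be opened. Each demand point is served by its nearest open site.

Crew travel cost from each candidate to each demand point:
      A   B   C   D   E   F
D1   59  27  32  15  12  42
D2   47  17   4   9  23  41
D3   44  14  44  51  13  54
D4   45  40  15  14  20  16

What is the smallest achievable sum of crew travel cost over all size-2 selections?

Open {D2, D4}.
  A→D4 45, B→D2 17, C→D2 4, D→D2 9, E→D4 20, F→D4 16  ⇒ total 111.
Compare {D3, D4}: total 116.
Compare {D2, D3}: total 125.
No size-2 selection does better; minimum is 111.

111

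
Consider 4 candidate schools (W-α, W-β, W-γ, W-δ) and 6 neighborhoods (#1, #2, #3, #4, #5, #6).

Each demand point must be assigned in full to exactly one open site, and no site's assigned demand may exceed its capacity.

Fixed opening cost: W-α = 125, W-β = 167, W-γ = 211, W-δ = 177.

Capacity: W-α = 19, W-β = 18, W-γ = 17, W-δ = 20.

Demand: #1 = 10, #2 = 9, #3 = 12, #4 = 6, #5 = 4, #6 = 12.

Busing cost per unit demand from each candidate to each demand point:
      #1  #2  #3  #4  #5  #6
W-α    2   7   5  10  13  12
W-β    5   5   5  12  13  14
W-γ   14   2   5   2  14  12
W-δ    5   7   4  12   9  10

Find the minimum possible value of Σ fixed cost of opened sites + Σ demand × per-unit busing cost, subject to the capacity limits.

840

Open {W-α, W-β, W-δ}; cheapest assignment that respects the capacities:
  W-α (cap 19, load 19): #1, #2 — cost 10×2 + 9×7 = 83
  W-β (cap 18, load 18): #3, #4 — cost 12×5 + 6×12 = 132
  W-δ (cap 20, load 16): #5, #6 — cost 4×9 + 12×10 = 156
  Shipping 371, fixed 469 → total 840.
  Any other capacity-feasible assignment to {W-α, W-β, W-δ} ships for at least 371.
Compare {W-α, W-γ, W-δ}: its best feasible assignment gives total 904.
Compare {W-α, W-β, W-γ}: its best feasible assignment gives total 918.
Every other set of open sites that can feasibly serve all demand totals ≥ 904 even under its best assignment. Minimum: 840.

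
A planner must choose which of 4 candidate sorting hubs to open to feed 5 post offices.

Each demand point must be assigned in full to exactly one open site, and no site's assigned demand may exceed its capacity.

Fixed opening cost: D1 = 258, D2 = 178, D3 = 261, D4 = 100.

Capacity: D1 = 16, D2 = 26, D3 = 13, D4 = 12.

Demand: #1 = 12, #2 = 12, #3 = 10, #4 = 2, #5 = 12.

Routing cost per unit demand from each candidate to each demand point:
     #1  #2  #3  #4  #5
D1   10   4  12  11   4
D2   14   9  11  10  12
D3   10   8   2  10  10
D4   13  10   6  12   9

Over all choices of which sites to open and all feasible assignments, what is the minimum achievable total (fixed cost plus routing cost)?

Open {D1, D2, D4}; cheapest assignment that respects the capacities:
  D1 (cap 16, load 12): #5 — cost 12×4 = 48
  D2 (cap 26, load 26): #1, #2, #4 — cost 12×14 + 12×9 + 2×10 = 296
  D4 (cap 12, load 10): #3 — cost 10×6 = 60
  Shipping 404, fixed 536 → total 940.
  Any other capacity-feasible assignment to {D1, D2, D4} ships for at least 404.
Compare {D2, D3, D4}: its best feasible assignment gives total 963.
Compare {D1, D2, D3}: its best feasible assignment gives total 1061.
Every other set of open sites that can feasibly serve all demand totals ≥ 963 even under its best assignment. Minimum: 940.

940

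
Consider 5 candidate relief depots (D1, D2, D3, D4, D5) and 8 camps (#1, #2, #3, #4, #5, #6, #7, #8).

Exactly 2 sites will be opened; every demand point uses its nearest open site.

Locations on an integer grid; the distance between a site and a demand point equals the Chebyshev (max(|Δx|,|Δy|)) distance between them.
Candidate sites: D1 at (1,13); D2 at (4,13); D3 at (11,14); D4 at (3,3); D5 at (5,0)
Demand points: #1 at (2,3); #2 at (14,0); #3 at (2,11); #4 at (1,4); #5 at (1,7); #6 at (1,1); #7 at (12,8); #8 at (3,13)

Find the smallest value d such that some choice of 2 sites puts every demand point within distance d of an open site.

Open {D1, D5}.
  Farthest demand point is #2 at distance 9 (to D5); all others are ≤ 9.
With {D2, D5} the worst case is 9.
With {D3, D5} the worst case is 9.
No size-2 selection achieves below 9.

9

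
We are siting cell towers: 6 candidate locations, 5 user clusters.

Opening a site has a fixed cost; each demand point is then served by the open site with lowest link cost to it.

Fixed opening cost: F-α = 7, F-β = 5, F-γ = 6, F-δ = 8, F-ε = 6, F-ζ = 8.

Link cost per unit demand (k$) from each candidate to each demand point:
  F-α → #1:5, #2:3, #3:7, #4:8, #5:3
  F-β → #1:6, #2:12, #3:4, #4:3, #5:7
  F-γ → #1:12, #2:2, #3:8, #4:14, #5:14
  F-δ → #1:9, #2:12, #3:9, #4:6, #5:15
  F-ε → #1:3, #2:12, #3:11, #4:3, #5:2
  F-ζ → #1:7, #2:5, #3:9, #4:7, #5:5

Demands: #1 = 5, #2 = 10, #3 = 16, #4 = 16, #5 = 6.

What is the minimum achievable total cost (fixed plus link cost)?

Open {F-β, F-γ, F-ε}: assign each demand point to its cheapest open site.
  #1→F-ε 5×3=15, #2→F-γ 10×2=20, #3→F-β 16×4=64, #4→F-β 16×3=48, #5→F-ε 6×2=12
  link cost 159, fixed 17 → total 176.
Compare {F-α, F-β, F-γ, F-ε}: link cost 159 + fixed 24 = 183.
Compare {F-β, F-γ, F-δ, F-ε}: link cost 159 + fixed 25 = 184.
Compare {F-β, F-γ, F-ε, F-ζ}: link cost 159 + fixed 25 = 184.
All other subsets cost ≥ 183. Minimum total cost: 176.

176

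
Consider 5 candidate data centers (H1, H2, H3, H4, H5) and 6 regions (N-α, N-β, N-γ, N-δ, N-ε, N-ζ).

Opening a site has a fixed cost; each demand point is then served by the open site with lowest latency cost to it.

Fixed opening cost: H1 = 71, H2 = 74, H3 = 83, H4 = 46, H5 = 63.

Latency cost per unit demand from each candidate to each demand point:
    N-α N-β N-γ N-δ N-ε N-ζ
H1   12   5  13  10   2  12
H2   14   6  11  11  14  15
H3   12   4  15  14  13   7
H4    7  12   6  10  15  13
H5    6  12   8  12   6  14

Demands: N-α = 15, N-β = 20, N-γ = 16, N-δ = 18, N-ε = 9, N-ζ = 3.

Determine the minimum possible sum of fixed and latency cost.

Open {H1, H4}: assign each demand point to its cheapest open site.
  N-α→H4 15×7=105, N-β→H1 20×5=100, N-γ→H4 16×6=96, N-δ→H1 18×10=180, N-ε→H1 9×2=18, N-ζ→H1 3×12=36
  latency cost 535, fixed 117 → total 652.
Compare {H1, H5}: latency cost 552 + fixed 134 = 686.
Compare {H1, H3, H4}: latency cost 500 + fixed 200 = 700.
Compare {H1, H4, H5}: latency cost 520 + fixed 180 = 700.
All other subsets cost ≥ 686. Minimum total cost: 652.

652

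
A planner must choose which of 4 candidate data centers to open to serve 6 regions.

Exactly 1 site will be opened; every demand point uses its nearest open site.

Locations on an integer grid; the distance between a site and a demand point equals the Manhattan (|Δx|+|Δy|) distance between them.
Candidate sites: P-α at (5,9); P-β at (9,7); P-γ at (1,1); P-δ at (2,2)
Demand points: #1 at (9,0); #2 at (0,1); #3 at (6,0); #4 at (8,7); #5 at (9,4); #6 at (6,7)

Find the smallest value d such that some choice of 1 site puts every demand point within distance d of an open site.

Open {P-δ}.
  Farthest demand point is #4 at distance 11 (to P-δ); all others are ≤ 11.
With {P-α} the worst case is 13.
With {P-γ} the worst case is 13.
No size-1 selection achieves below 11.

11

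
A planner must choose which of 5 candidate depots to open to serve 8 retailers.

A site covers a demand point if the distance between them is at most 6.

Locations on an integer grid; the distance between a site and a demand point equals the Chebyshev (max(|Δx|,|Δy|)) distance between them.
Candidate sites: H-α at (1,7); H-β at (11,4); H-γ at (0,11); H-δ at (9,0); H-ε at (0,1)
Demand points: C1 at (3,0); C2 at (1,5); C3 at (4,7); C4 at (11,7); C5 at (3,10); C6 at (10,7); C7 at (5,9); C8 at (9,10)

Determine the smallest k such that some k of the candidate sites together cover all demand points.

Coverage sets (demand points within 6 of each site):
  H-α: {C2, C3, C5, C7}
  H-β: {C4, C6, C7, C8}
  H-γ: {C2, C3, C5, C7}
  H-δ: {C1}
  H-ε: {C1, C2, C3}
No 2 sites suffice: every size-2 union leaves at least one demand point uncovered.
But {H-α, H-β, H-δ} covers everything, so the minimum is 3.

3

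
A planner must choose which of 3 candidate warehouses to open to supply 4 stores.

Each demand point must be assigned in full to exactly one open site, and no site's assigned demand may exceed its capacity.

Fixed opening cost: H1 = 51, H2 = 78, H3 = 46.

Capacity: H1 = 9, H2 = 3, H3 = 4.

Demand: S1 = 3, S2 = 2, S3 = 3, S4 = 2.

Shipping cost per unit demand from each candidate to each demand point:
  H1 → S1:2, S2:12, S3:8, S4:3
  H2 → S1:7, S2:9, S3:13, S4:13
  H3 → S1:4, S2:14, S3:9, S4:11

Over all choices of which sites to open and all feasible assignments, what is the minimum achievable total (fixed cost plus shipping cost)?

160

Open {H1, H3}; cheapest assignment that respects the capacities:
  H1 (cap 9, load 7): S1, S2, S4 — cost 3×2 + 2×12 + 2×3 = 36
  H3 (cap 4, load 3): S3 — cost 3×9 = 27
  Shipping 63, fixed 97 → total 160.
  Any other capacity-feasible assignment to {H1, H3} ships for at least 63.
Compare {H1, H2}: its best feasible assignment gives total 183.
Compare {H1, H2, H3}: its best feasible assignment gives total 229.
Every other set of open sites that can feasibly serve all demand totals ≥ 183 even under its best assignment. Minimum: 160.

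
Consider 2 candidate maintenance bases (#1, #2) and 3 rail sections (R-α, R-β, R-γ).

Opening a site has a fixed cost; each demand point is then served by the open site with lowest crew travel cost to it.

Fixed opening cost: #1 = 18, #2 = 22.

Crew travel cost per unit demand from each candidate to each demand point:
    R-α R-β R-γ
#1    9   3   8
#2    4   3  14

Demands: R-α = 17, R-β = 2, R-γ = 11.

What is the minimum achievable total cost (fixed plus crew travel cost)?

202

Open {#1, #2}: assign each demand point to its cheapest open site.
  R-α→#2 17×4=68, R-β→#1 2×3=6, R-γ→#1 11×8=88
  crew travel cost 162, fixed 40 → total 202.
Compare {#2}: crew travel cost 228 + fixed 22 = 250.
Compare {#1}: crew travel cost 247 + fixed 18 = 265.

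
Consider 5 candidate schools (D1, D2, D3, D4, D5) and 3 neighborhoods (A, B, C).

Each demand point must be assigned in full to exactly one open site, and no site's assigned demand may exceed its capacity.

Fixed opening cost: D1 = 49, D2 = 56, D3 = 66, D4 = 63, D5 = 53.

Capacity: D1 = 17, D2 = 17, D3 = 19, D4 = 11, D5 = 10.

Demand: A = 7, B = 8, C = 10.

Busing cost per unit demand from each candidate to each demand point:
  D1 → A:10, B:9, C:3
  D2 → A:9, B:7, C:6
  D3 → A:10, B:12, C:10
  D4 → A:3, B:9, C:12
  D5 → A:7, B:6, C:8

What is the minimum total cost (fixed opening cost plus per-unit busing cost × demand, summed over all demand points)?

250

Open {D1, D5}; cheapest assignment that respects the capacities:
  D1 (cap 17, load 17): A, C — cost 7×10 + 10×3 = 100
  D5 (cap 10, load 8): B — cost 8×6 = 48
  Shipping 148, fixed 102 → total 250.
  Any other capacity-feasible assignment to {D1, D5} ships for at least 148.
Compare {D1, D2}: its best feasible assignment gives total 254.
Compare {D1, D4, D5}: its best feasible assignment gives total 264.
Every other set of open sites that can feasibly serve all demand totals ≥ 254 even under its best assignment. Minimum: 250.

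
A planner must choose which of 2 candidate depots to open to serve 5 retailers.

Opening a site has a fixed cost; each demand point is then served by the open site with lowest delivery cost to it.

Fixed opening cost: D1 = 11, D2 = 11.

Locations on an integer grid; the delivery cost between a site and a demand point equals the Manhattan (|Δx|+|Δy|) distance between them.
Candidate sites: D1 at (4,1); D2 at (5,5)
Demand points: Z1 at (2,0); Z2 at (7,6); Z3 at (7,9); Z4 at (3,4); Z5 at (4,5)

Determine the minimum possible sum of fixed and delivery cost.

Open {D2}: assign each demand point to its cheapest open site.
  Z1→D2 8, Z2→D2 3, Z3→D2 6, Z4→D2 3, Z5→D2 1
  delivery cost 21, fixed 11 → total 32.
Compare {D1, D2}: delivery cost 16 + fixed 22 = 38.
Compare {D1}: delivery cost 30 + fixed 11 = 41.

32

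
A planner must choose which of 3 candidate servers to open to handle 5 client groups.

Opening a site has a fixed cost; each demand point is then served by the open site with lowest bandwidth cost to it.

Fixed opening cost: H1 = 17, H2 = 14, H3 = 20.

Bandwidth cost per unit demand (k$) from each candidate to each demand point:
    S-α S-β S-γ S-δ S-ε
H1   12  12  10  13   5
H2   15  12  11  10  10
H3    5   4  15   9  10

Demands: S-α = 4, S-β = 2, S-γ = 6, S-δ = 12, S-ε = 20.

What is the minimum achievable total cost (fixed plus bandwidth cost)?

333

Open {H1, H3}: assign each demand point to its cheapest open site.
  S-α→H3 4×5=20, S-β→H3 2×4=8, S-γ→H1 6×10=60, S-δ→H3 12×9=108, S-ε→H1 20×5=100
  bandwidth cost 296, fixed 37 → total 333.
Compare {H1, H2, H3}: bandwidth cost 296 + fixed 51 = 347.
Compare {H1, H2}: bandwidth cost 352 + fixed 31 = 383.
Compare {H1}: bandwidth cost 388 + fixed 17 = 405.
All other subsets cost ≥ 347. Minimum total cost: 333.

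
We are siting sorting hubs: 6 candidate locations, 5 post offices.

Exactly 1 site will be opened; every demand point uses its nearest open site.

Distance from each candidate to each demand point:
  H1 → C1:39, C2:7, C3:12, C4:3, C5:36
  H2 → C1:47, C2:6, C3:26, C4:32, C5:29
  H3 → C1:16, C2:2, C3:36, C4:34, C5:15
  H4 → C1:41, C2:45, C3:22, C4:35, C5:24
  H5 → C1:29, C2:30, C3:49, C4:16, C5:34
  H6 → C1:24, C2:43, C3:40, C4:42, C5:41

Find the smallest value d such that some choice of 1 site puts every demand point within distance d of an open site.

Open {H3}.
  Farthest demand point is C3 at distance 36 (to H3); all others are ≤ 36.
With {H1} the worst case is 39.
With {H6} the worst case is 43.
No size-1 selection achieves below 36.

36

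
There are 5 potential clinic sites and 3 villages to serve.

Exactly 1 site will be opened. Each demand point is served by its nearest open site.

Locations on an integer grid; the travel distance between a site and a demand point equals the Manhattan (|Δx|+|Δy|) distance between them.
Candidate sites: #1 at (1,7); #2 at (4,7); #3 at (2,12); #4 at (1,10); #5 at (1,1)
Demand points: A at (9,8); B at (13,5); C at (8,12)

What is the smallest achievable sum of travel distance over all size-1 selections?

26

Open {#2}.
  A→#2 6, B→#2 11, C→#2 9  ⇒ total 26.
Compare {#1}: total 35.
Compare {#3}: total 35.
No size-1 selection does better; minimum is 26.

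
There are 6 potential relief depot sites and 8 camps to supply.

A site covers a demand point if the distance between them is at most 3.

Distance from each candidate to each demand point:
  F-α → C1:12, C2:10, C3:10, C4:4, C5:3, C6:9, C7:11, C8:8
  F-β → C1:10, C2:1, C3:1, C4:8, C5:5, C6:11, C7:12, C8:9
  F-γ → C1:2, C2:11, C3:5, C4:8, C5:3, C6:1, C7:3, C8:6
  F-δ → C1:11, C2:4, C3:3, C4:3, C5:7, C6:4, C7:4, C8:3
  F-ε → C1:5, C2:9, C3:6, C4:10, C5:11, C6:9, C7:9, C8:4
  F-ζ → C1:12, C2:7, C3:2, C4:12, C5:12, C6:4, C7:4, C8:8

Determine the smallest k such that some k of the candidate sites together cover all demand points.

Coverage sets (demand points within 3 of each site):
  F-α: {C5}
  F-β: {C2, C3}
  F-γ: {C1, C5, C6, C7}
  F-δ: {C3, C4, C8}
  F-ε: {}
  F-ζ: {C3}
No 2 sites suffice: every size-2 union leaves at least one demand point uncovered.
But {F-β, F-γ, F-δ} covers everything, so the minimum is 3.

3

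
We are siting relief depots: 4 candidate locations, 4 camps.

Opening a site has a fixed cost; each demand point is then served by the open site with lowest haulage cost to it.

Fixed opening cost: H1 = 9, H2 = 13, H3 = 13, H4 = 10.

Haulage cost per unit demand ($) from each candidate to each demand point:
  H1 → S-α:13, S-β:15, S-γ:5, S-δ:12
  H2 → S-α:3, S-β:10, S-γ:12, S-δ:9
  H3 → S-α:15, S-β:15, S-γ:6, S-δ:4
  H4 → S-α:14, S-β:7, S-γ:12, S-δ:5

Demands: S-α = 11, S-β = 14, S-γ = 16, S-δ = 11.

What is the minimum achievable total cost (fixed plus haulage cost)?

298

Open {H1, H2, H4}: assign each demand point to its cheapest open site.
  S-α→H2 11×3=33, S-β→H4 14×7=98, S-γ→H1 16×5=80, S-δ→H4 11×5=55
  haulage cost 266, fixed 32 → total 298.
Compare {H1, H2, H3, H4}: haulage cost 255 + fixed 45 = 300.
Compare {H2, H3, H4}: haulage cost 271 + fixed 36 = 307.
Compare {H1, H2, H3}: haulage cost 297 + fixed 35 = 332.
All other subsets cost ≥ 300. Minimum total cost: 298.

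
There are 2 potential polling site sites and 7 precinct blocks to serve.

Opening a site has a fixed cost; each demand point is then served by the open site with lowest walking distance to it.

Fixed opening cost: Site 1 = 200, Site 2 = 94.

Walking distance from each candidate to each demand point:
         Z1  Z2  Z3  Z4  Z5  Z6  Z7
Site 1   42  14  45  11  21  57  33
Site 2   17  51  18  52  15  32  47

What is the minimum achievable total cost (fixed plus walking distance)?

Open {Site 2}: assign each demand point to its cheapest open site.
  Z1→Site 2 17, Z2→Site 2 51, Z3→Site 2 18, Z4→Site 2 52, Z5→Site 2 15, Z6→Site 2 32, Z7→Site 2 47
  walking distance 232, fixed 94 → total 326.
Compare {Site 1}: walking distance 223 + fixed 200 = 423.
Compare {Site 1, Site 2}: walking distance 140 + fixed 294 = 434.

326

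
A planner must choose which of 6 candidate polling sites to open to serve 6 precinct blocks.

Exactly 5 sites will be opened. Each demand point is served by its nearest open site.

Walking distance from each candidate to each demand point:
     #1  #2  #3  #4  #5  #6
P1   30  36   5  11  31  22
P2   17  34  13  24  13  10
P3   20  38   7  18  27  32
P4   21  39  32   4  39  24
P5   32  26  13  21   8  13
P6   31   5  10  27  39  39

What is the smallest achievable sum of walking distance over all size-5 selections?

Open {P1, P2, P4, P5, P6}.
  #1→P2 17, #2→P6 5, #3→P1 5, #4→P4 4, #5→P5 8, #6→P2 10  ⇒ total 49.
Compare {P2, P3, P4, P5, P6}: total 51.
Compare {P1, P2, P3, P4, P6}: total 54.
No size-5 selection does better; minimum is 49.

49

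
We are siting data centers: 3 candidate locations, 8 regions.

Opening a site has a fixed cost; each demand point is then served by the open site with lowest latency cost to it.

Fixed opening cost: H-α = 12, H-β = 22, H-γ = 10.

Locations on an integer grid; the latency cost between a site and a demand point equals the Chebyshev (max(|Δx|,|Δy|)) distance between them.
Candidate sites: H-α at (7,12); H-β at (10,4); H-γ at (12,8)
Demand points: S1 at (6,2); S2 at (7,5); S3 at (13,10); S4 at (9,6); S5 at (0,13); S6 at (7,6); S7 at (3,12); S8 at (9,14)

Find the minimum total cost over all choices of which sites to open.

56

Open {H-α, H-γ}: assign each demand point to its cheapest open site.
  S1→H-γ 6, S2→H-γ 5, S3→H-γ 2, S4→H-γ 3, S5→H-α 7, S6→H-γ 5, S7→H-α 4, S8→H-α 2
  latency cost 34, fixed 22 → total 56.
Compare {H-γ}: latency cost 48 + fixed 10 = 58.
Compare {H-α}: latency cost 48 + fixed 12 = 60.
Compare {H-α, H-β}: latency cost 31 + fixed 34 = 65.
All other subsets cost ≥ 58. Minimum total cost: 56.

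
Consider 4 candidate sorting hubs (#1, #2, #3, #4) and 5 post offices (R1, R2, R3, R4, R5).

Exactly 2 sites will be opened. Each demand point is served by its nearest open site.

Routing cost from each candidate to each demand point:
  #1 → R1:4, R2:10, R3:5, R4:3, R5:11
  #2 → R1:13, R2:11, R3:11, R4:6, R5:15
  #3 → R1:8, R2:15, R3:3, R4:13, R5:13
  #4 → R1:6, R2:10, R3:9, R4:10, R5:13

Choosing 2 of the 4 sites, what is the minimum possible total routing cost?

31

Open {#1, #3}.
  R1→#1 4, R2→#1 10, R3→#3 3, R4→#1 3, R5→#1 11  ⇒ total 31.
Compare {#1, #2}: total 33.
Compare {#1, #4}: total 33.
No size-2 selection does better; minimum is 31.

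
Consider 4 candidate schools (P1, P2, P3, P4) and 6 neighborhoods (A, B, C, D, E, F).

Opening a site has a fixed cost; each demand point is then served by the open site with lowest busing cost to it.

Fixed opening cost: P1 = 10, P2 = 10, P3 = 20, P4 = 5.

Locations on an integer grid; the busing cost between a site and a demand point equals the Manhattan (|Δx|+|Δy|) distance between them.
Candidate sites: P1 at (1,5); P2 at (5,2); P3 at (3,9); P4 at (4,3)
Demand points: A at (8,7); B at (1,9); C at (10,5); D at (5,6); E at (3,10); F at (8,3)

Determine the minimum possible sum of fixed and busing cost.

Open {P4}: assign each demand point to its cheapest open site.
  A→P4 8, B→P4 9, C→P4 8, D→P4 4, E→P4 8, F→P4 4
  busing cost 41, fixed 5 → total 46.
Compare {P1, P4}: busing cost 35 + fixed 15 = 50.
Compare {P3, P4}: busing cost 26 + fixed 25 = 51.
Compare {P1}: busing cost 43 + fixed 10 = 53.
All other subsets cost ≥ 50. Minimum total cost: 46.

46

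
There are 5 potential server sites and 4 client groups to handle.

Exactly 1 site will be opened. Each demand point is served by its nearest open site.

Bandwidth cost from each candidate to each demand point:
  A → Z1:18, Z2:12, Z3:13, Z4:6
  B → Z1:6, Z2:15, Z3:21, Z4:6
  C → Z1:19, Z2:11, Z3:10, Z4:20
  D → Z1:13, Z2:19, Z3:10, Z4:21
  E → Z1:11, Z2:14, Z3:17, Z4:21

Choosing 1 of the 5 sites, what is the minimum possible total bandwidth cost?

48

Open {B}.
  Z1→B 6, Z2→B 15, Z3→B 21, Z4→B 6  ⇒ total 48.
Compare {A}: total 49.
Compare {C}: total 60.
No size-1 selection does better; minimum is 48.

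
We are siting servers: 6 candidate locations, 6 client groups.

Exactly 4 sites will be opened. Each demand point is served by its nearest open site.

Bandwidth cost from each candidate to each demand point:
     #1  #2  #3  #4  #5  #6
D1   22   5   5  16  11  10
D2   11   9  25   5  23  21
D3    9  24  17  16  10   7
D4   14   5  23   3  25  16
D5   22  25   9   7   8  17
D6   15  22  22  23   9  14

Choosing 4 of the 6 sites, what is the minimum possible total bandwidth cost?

Open {D1, D3, D4, D5}.
  #1→D3 9, #2→D1 5, #3→D1 5, #4→D4 3, #5→D5 8, #6→D3 7  ⇒ total 37.
Compare {D1, D3, D4, D6}: total 38.
Compare {D1, D2, D3, D4}: total 39.
No size-4 selection does better; minimum is 37.

37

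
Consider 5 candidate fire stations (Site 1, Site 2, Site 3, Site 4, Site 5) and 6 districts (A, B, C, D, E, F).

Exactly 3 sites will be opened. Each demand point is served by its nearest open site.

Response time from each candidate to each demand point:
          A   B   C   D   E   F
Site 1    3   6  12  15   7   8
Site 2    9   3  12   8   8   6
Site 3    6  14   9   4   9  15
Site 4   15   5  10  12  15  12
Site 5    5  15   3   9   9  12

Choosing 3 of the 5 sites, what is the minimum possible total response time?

29

Open {Site 2, Site 3, Site 5}.
  A→Site 5 5, B→Site 2 3, C→Site 5 3, D→Site 3 4, E→Site 2 8, F→Site 2 6  ⇒ total 29.
Compare {Site 1, Site 2, Site 5}: total 30.
Compare {Site 1, Site 3, Site 5}: total 31.
No size-3 selection does better; minimum is 29.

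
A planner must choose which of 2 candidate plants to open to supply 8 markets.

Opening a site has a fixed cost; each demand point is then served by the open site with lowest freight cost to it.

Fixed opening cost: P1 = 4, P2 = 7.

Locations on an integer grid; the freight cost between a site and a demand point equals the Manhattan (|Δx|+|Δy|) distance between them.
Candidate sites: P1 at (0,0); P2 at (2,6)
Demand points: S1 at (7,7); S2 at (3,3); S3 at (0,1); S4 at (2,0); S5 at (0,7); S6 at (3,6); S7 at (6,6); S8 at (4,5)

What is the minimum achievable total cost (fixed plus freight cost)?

35

Open {P1, P2}: assign each demand point to its cheapest open site.
  S1→P2 6, S2→P2 4, S3→P1 1, S4→P1 2, S5→P2 3, S6→P2 1, S7→P2 4, S8→P2 3
  freight cost 24, fixed 11 → total 35.
Compare {P2}: freight cost 34 + fixed 7 = 41.
Compare {P1}: freight cost 60 + fixed 4 = 64.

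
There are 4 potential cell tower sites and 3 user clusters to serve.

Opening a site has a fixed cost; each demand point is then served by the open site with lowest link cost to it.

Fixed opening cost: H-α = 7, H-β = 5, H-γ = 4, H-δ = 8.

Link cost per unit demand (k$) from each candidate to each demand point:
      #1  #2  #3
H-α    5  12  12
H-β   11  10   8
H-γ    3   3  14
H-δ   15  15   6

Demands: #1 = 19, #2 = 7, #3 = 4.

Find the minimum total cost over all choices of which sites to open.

114

Open {H-γ, H-δ}: assign each demand point to its cheapest open site.
  #1→H-γ 19×3=57, #2→H-γ 7×3=21, #3→H-δ 4×6=24
  link cost 102, fixed 12 → total 114.
Compare {H-β, H-γ}: link cost 110 + fixed 9 = 119.
Compare {H-β, H-γ, H-δ}: link cost 102 + fixed 17 = 119.
Compare {H-α, H-γ, H-δ}: link cost 102 + fixed 19 = 121.
All other subsets cost ≥ 119. Minimum total cost: 114.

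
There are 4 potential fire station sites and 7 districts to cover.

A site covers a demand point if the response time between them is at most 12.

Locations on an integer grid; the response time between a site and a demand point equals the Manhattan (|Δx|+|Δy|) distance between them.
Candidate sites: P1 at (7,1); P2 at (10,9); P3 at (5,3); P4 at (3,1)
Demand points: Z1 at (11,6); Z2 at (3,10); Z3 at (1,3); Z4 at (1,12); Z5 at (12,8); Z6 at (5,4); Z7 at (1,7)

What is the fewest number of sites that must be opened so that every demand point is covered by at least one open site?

Coverage sets (demand points within 12 of each site):
  P1: {Z1, Z3, Z5, Z6, Z7}
  P2: {Z1, Z2, Z4, Z5, Z6, Z7}
  P3: {Z1, Z2, Z3, Z5, Z6, Z7}
  P4: {Z2, Z3, Z6, Z7}
No single site covers all 7 demand points.
But {P1, P2} covers everything, so the minimum is 2.

2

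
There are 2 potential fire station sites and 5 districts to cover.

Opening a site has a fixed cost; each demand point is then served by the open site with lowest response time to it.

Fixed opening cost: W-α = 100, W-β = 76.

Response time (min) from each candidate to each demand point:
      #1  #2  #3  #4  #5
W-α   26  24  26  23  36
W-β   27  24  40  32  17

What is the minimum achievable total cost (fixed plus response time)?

Open {W-β}: assign each demand point to its cheapest open site.
  #1→W-β 27, #2→W-β 24, #3→W-β 40, #4→W-β 32, #5→W-β 17
  response time 140, fixed 76 → total 216.
Compare {W-α}: response time 135 + fixed 100 = 235.
Compare {W-α, W-β}: response time 116 + fixed 176 = 292.

216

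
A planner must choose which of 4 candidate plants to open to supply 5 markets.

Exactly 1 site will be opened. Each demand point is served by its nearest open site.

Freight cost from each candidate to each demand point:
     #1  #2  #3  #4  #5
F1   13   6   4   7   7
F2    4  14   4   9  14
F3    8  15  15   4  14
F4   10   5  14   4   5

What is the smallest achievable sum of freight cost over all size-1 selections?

37

Open {F1}.
  #1→F1 13, #2→F1 6, #3→F1 4, #4→F1 7, #5→F1 7  ⇒ total 37.
Compare {F4}: total 38.
Compare {F2}: total 45.
No size-1 selection does better; minimum is 37.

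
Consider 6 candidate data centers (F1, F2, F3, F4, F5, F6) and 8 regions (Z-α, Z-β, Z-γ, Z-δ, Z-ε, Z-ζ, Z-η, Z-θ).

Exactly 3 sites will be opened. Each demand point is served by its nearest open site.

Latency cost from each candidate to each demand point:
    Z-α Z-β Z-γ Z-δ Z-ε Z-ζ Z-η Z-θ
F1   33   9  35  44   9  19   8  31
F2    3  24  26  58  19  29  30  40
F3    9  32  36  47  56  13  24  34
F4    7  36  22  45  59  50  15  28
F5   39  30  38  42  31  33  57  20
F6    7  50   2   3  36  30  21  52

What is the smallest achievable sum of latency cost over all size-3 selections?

Open {F1, F5, F6}.
  Z-α→F6 7, Z-β→F1 9, Z-γ→F6 2, Z-δ→F6 3, Z-ε→F1 9, Z-ζ→F1 19, Z-η→F1 8, Z-θ→F5 20  ⇒ total 77.
Compare {F1, F3, F6}: total 82.
Compare {F1, F2, F6}: total 84.
No size-3 selection does better; minimum is 77.

77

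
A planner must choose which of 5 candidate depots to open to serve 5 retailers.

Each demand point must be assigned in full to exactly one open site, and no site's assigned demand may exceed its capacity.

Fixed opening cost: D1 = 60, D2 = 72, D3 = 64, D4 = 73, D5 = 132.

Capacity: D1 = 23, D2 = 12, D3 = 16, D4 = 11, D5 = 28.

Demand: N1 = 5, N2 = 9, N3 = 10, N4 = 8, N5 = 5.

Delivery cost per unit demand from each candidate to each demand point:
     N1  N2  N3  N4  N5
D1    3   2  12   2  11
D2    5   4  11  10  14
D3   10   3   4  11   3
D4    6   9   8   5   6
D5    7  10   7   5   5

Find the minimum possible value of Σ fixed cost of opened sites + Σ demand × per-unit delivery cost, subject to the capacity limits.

228

Open {D1, D3}; cheapest assignment that respects the capacities:
  D1 (cap 23, load 22): N1, N2, N4 — cost 5×3 + 9×2 + 8×2 = 49
  D3 (cap 16, load 15): N3, N5 — cost 10×4 + 5×3 = 55
  Shipping 104, fixed 124 → total 228.
  Any other capacity-feasible assignment to {D1, D3} ships for at least 104.
Compare {D1, D2, D3}: its best feasible assignment gives total 300.
Compare {D1, D3, D4}: its best feasible assignment gives total 301.
Every other set of open sites that can feasibly serve all demand totals ≥ 300 even under its best assignment. Minimum: 228.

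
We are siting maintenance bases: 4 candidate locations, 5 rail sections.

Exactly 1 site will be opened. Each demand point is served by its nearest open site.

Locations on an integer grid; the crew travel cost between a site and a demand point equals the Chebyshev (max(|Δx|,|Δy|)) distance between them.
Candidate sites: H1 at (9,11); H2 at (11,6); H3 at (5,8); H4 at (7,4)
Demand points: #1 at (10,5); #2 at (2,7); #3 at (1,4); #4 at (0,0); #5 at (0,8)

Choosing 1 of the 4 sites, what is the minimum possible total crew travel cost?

25

Open {H3}.
  #1→H3 5, #2→H3 3, #3→H3 4, #4→H3 8, #5→H3 5  ⇒ total 25.
Compare {H4}: total 28.
Compare {H1}: total 41.
No size-1 selection does better; minimum is 25.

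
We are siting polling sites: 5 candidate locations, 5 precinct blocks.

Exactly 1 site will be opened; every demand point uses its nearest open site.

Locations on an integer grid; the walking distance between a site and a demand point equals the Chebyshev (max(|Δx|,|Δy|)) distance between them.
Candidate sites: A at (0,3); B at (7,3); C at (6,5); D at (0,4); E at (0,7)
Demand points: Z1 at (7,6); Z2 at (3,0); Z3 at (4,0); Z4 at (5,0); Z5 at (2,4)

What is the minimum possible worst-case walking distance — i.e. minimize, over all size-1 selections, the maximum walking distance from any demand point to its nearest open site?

5

Open {B}.
  Farthest demand point is Z5 at walking distance 5 (to B); all others are ≤ 5.
With {C} the worst case is 5.
With {A} the worst case is 7.
No size-1 selection achieves below 5.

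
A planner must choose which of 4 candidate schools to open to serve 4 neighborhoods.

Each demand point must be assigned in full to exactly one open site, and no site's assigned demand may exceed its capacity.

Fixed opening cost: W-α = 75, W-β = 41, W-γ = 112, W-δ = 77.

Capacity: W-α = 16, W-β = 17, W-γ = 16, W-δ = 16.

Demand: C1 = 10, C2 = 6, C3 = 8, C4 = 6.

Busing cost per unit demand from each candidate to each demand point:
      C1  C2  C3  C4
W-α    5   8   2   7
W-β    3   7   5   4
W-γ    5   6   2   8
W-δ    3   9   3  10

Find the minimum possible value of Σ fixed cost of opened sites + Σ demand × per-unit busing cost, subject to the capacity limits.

234

Open {W-α, W-β}; cheapest assignment that respects the capacities:
  W-α (cap 16, load 14): C2, C3 — cost 6×8 + 8×2 = 64
  W-β (cap 17, load 16): C1, C4 — cost 10×3 + 6×4 = 54
  Shipping 118, fixed 116 → total 234.
  Any other capacity-feasible assignment to {W-α, W-β} ships for at least 118.
Compare {W-β, W-δ}: its best feasible assignment gives total 250.
Compare {W-β, W-γ}: its best feasible assignment gives total 259.
Every other set of open sites that can feasibly serve all demand totals ≥ 250 even under its best assignment. Minimum: 234.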